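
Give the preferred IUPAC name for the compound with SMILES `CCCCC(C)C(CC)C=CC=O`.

4-ethyl-5-methylnon-2-enal

Counting along the main chain through the –CHO group and the multiple bond gives 9 carbons: the parent is nonane.
The highest-priority functional group is an aldehyde (terminal –CHO), so the name ends in -al.
There is one C=C double bond, indicated by the ending -ene.
The numbering direction is chosen so that the aldehyde carbon is C-1 by definition.
With this numbering: the double bond between C-2 and C-3; an ethyl group at C-4; a methyl group at C-5.
Substituent prefixes are cited in alphabetical order (multiplying prefixes like di-/tri- are ignored for ordering).
Assembling the pieces gives 4-ethyl-5-methylnon-2-enal.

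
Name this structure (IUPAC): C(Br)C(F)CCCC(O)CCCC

10-bromo-9-fluorodecan-5-ol

Counting along the main chain through the –OH group gives 10 carbons: the parent is decane.
The principal characteristic group is an alcohol (–OH), named with the suffix -ol.
Choose the numbering such that numbering from this end puts the hydroxyl group at C-5 rather than C-6.
With this numbering: the hydroxyl at C-5; a bromo group at C-10; a fluoro group at C-9.
Substituent prefixes are cited in alphabetical order (multiplying prefixes like di-/tri- are ignored for ordering).
The name is 10-bromo-9-fluorodecan-5-ol.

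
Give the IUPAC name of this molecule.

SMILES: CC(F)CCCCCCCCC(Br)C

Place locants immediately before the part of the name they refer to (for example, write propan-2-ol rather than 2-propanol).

The longest continuous carbon chain has 12 atoms, so the parent hydride is dodecane.
Number the chain so that the locant sets are identical either way, so the alphabetically earlier bromo substituent takes the lower locant (2 rather than 11).
With this numbering: a bromo group at C-2; a fluoro group at C-11.
Substituent prefixes are cited in alphabetical order (multiplying prefixes like di-/tri- are ignored for ordering).
Assembling the pieces gives 2-bromo-11-fluorododecane.

2-bromo-11-fluorododecane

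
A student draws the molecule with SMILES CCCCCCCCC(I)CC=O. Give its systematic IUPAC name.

Counting along the main chain through the –CHO group gives 11 carbons: the parent is undecane.
An aldehyde (terminal –CHO) is the principal characteristic group, giving the suffix -al.
Number the chain so that the aldehyde carbon is C-1 by definition.
With this numbering: an iodo group at C-3.
Assembling the pieces gives 3-iodoundecanal.

3-iodoundecanal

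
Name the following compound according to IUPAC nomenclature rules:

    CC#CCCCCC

oct-2-yne

Counting along the main chain through the multiple bond gives 8 carbons: the parent is octane.
A C≡C triple bond in the chain gives the infix -yne-.
The numbering direction is chosen so that numbering from this end puts the triple bond at C-2 rather than C-6.
This places the triple bond between C-2 and C-3.
Assembling the pieces gives oct-2-yne.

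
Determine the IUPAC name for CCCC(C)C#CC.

4-methylhept-2-yne

The longest chain bearing the multiple bond is 7 carbons long (heptane).
The chain contains a C≡C triple bond, so the unsaturation ending is -yne.
The numbering direction is chosen so that numbering from this end puts the triple bond at C-2 rather than C-5.
This places the triple bond between C-2 and C-3; a methyl group at C-4.
Putting it together: 4-methylhept-2-yne.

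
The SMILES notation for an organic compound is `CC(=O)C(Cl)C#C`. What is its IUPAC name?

3-chloropent-4-yn-2-one

The longest chain bearing the carbonyl and the multiple bond is 5 carbons long (pentane).
A ketone (C=O on an internal carbon) is the principal characteristic group, giving the suffix -one.
There is one C≡C triple bond, indicated by the ending -yne.
The numbering direction is chosen so that numbering from this end puts the carbonyl group at C-2 rather than C-4.
This places the carbonyl at C-2; the triple bond between C-4 and C-5; a chloro group at C-3.
Assembling the pieces gives 3-chloropent-4-yn-2-one.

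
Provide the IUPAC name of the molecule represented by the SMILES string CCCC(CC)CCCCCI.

The longest continuous carbon chain has 9 atoms, so the parent hydride is nonane.
Choose the numbering such that the substituent locant set {1,6} is lower than {4,9} at the first point of difference.
This places an ethyl group at C-6; an iodo group at C-1.
Substituent prefixes are cited in alphabetical order (multiplying prefixes like di-/tri- are ignored for ordering).
The name is 6-ethyl-1-iodononane.

6-ethyl-1-iodononane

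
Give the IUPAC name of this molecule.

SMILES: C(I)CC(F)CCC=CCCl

The longest carbon chain that includes the multiple bond has 8 carbons, so the parent hydride is octane.
There is one C=C double bond, indicated by the ending -ene.
Number the chain so that numbering from this end puts the double bond at C-2 rather than C-6.
This places the double bond between C-2 and C-3; a chloro group at C-1; a fluoro group at C-6; an iodo group at C-8.
The substituents are ordered alphabetically, ignoring any di-/tri- multipliers.
The name is 1-chloro-6-fluoro-8-iodooct-2-ene.

1-chloro-6-fluoro-8-iodooct-2-ene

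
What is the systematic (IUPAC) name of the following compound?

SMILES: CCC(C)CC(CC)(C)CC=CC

The longest chain bearing the multiple bond is 9 carbons long (nonane).
There is one C=C double bond, indicated by the ending -ene.
Choose the numbering such that numbering from this end puts the double bond at C-2 rather than C-7.
This places the double bond between C-2 and C-3; an ethyl group at C-5; methyl groups at C-5 and C-7.
Prefixes are listed alphabetically: ethyl, methyl.
Assembling the pieces gives 5-ethyl-5,7-dimethylnon-2-ene.

5-ethyl-5,7-dimethylnon-2-ene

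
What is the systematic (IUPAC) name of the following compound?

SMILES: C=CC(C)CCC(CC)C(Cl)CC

7-chloro-6-ethyl-3-methylnon-1-ene

The longest chain bearing the multiple bond is 9 carbons long (nonane).
The chain contains a C=C double bond, so the unsaturation ending is -ene.
Number the chain so that numbering from this end puts the double bond at C-1 rather than C-8.
With this numbering: the double bond between C-1 and C-2; a chloro group at C-7; an ethyl group at C-6; a methyl group at C-3.
Substituent prefixes are cited in alphabetical order (multiplying prefixes like di-/tri- are ignored for ordering).
The name is 7-chloro-6-ethyl-3-methylnon-1-ene.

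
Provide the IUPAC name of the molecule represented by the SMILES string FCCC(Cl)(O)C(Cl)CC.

3,4-dichloro-1-fluorohexan-3-ol

Counting along the main chain through the –OH group gives 6 carbons: the parent is hexane.
The principal characteristic group is an alcohol (–OH), named with the suffix -ol.
Number the chain so that numbering from this end puts the hydroxyl group at C-3 rather than C-4.
With this numbering: the hydroxyl at C-3; chloro groups at C-3 and C-4; a fluoro group at C-1.
The substituents are ordered alphabetically, ignoring any di-/tri- multipliers.
Assembling the pieces gives 3,4-dichloro-1-fluorohexan-3-ol.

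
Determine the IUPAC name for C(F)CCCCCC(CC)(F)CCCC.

7-ethyl-1,7-difluoroundecane

The longest continuous carbon chain has 11 atoms, so the parent hydride is undecane.
Number the chain so that the substituent locant set {1,7,7} is lower than {5,5,11} at the first point of difference.
That gives an ethyl group at C-7; fluoro groups at C-1 and C-7.
Substituent prefixes are cited in alphabetical order (multiplying prefixes like di-/tri- are ignored for ordering).
Putting it together: 7-ethyl-1,7-difluoroundecane.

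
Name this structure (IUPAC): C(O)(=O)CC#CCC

hex-3-ynoic acid

The longest chain bearing the –COOH group and the multiple bond is 6 carbons long (hexane).
A carboxylic acid (terminal –COOH) is the principal characteristic group, giving the suffix -oic acid.
A C≡C triple bond in the chain gives the infix -yne-.
Number the chain so that the carboxylic acid carbon is C-1 by definition.
With this numbering: the triple bond between C-3 and C-4.
Assembling the pieces gives hex-3-ynoic acid.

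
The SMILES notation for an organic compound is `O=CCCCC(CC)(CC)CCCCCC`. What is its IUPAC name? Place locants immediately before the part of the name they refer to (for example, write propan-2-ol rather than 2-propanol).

5,5-diethylundecanal

The longest carbon chain that includes the –CHO group has 11 carbons, so the parent hydride is undecane.
The principal characteristic group is an aldehyde (terminal –CHO), named with the suffix -al.
The numbering direction is chosen so that the aldehyde carbon is C-1 by definition.
This places two ethyl groups at C-5.
Putting it together: 5,5-diethylundecanal.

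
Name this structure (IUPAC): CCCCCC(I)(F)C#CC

4-fluoro-4-iodonon-2-yne

Counting along the main chain through the multiple bond gives 9 carbons: the parent is nonane.
The chain contains a C≡C triple bond, so the unsaturation ending is -yne.
Choose the numbering such that numbering from this end puts the triple bond at C-2 rather than C-7.
With this numbering: the triple bond between C-2 and C-3; a fluoro group at C-4; an iodo group at C-4.
The substituents are ordered alphabetically, ignoring any di-/tri- multipliers.
Assembling the pieces gives 4-fluoro-4-iodonon-2-yne.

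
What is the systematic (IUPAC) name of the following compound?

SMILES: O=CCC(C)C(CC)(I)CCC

The longest chain bearing the –CHO group is 7 carbons long (heptane).
The highest-priority functional group is an aldehyde (terminal –CHO), so the name ends in -al.
The numbering direction is chosen so that the aldehyde carbon is C-1 by definition.
That gives an ethyl group at C-4; an iodo group at C-4; a methyl group at C-3.
The substituents are ordered alphabetically, ignoring any di-/tri- multipliers.
Assembling the pieces gives 4-ethyl-4-iodo-3-methylheptanal.

4-ethyl-4-iodo-3-methylheptanal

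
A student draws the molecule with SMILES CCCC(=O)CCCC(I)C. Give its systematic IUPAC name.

The longest chain bearing the carbonyl is 9 carbons long (nonane).
A ketone (C=O on an internal carbon) is the principal characteristic group, giving the suffix -one.
The numbering direction is chosen so that numbering from this end puts the carbonyl group at C-4 rather than C-6.
This places the carbonyl at C-4; an iodo group at C-8.
Assembling the pieces gives 8-iodononan-4-one.

8-iodononan-4-one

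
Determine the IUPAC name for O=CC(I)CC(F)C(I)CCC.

4-fluoro-2,5-diiodooctanal

The longest carbon chain that includes the –CHO group has 8 carbons, so the parent hydride is octane.
An aldehyde (terminal –CHO) is the principal characteristic group, giving the suffix -al.
Choose the numbering such that the aldehyde carbon is C-1 by definition.
This places a fluoro group at C-4; iodo groups at C-2 and C-5.
Substituent prefixes are cited in alphabetical order (multiplying prefixes like di-/tri- are ignored for ordering).
Putting it together: 4-fluoro-2,5-diiodooctanal.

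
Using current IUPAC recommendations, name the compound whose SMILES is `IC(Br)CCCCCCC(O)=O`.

8-bromo-8-iodooctanoic acid

The longest chain bearing the –COOH group is 8 carbons long (octane).
The principal characteristic group is a carboxylic acid (terminal –COOH), named with the suffix -oic acid.
Choose the numbering such that the carboxylic acid carbon is C-1 by definition.
That gives a bromo group at C-8; an iodo group at C-8.
The substituents are ordered alphabetically, ignoring any di-/tri- multipliers.
Putting it together: 8-bromo-8-iodooctanoic acid.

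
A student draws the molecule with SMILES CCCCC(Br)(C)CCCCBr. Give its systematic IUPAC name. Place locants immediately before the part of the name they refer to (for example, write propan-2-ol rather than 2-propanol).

1,5-dibromo-5-methylnonane

The longest continuous carbon chain has 9 atoms, so the parent hydride is nonane.
The numbering direction is chosen so that the substituent locant set {1,5,5} is lower than {5,5,9} at the first point of difference.
With this numbering: bromo groups at C-1 and C-5; a methyl group at C-5.
Prefixes are listed alphabetically: bromo, methyl.
Assembling the pieces gives 1,5-dibromo-5-methylnonane.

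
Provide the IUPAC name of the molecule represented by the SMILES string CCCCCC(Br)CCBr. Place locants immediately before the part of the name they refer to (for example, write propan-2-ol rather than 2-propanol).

The longest carbon chain is 8 atoms: the parent is octane.
The numbering direction is chosen so that the substituent locant set {1,3} is lower than {6,8} at the first point of difference.
That gives bromo groups at C-1 and C-3.
The name is 1,3-dibromooctane.

1,3-dibromooctane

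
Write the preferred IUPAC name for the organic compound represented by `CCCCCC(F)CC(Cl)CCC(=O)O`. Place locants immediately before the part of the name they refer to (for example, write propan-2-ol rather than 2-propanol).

The longest carbon chain that includes the –COOH group has 11 carbons, so the parent hydride is undecane.
The principal characteristic group is a carboxylic acid (terminal –COOH), named with the suffix -oic acid.
Number the chain so that the carboxylic acid carbon is C-1 by definition.
That gives a chloro group at C-4; a fluoro group at C-6.
Substituent prefixes are cited in alphabetical order (multiplying prefixes like di-/tri- are ignored for ordering).
Putting it together: 4-chloro-6-fluoroundecanoic acid.

4-chloro-6-fluoroundecanoic acid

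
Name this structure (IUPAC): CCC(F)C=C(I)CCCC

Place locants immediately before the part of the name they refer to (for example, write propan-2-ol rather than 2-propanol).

The longest chain bearing the multiple bond is 9 carbons long (nonane).
There is one C=C double bond, indicated by the ending -ene.
Choose the numbering such that numbering from this end puts the double bond at C-4 rather than C-5.
With this numbering: the double bond between C-4 and C-5; a fluoro group at C-3; an iodo group at C-5.
The substituents are ordered alphabetically, ignoring any di-/tri- multipliers.
Putting it together: 3-fluoro-5-iodonon-4-ene.

3-fluoro-5-iodonon-4-ene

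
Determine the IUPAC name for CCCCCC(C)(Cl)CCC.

The longest carbon chain is 9 atoms: the parent is nonane.
Choose the numbering such that the substituent locant set {4,4} is lower than {6,6} at the first point of difference.
This places a chloro group at C-4; a methyl group at C-4.
Prefixes are listed alphabetically: chloro, methyl.
Assembling the pieces gives 4-chloro-4-methylnonane.

4-chloro-4-methylnonane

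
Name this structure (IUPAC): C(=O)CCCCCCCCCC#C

dodec-11-ynal

Counting along the main chain through the –CHO group and the multiple bond gives 12 carbons: the parent is dodecane.
The highest-priority functional group is an aldehyde (terminal –CHO), so the name ends in -al.
There is one C≡C triple bond, indicated by the ending -yne.
Choose the numbering such that the aldehyde carbon is C-1 by definition.
With this numbering: the triple bond between C-11 and C-12.
The name is dodec-11-ynal.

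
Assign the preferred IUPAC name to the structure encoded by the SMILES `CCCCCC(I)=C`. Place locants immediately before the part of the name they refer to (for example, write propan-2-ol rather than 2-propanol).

2-iodohept-1-ene

The longest carbon chain that includes the multiple bond has 7 carbons, so the parent hydride is heptane.
The chain contains a C=C double bond, so the unsaturation ending is -ene.
Number the chain so that numbering from this end puts the double bond at C-1 rather than C-6.
This places the double bond between C-1 and C-2; an iodo group at C-2.
Assembling the pieces gives 2-iodohept-1-ene.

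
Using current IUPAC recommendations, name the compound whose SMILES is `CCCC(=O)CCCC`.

octan-4-one

Counting along the main chain through the carbonyl gives 8 carbons: the parent is octane.
The highest-priority functional group is a ketone (C=O on an internal carbon), so the name ends in -one.
The numbering direction is chosen so that numbering from this end puts the carbonyl group at C-4 rather than C-5.
That gives the carbonyl at C-4.
Assembling the pieces gives octan-4-one.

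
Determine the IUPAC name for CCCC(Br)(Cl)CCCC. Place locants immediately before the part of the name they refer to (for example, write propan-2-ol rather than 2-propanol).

The parent chain contains 8 carbons (octane).
The numbering direction is chosen so that the substituent locant set {4,4} is lower than {5,5} at the first point of difference.
With this numbering: a bromo group at C-4; a chloro group at C-4.
The substituents are ordered alphabetically, ignoring any di-/tri- multipliers.
Putting it together: 4-bromo-4-chlorooctane.

4-bromo-4-chlorooctane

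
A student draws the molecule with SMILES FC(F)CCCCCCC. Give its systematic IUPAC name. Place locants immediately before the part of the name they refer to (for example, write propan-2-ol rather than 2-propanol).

The longest carbon chain is 8 atoms: the parent is octane.
Number the chain so that the substituent locant set {1,1} is lower than {8,8} at the first point of difference.
With this numbering: two fluoro groups at C-1.
Putting it together: 1,1-difluorooctane.

1,1-difluorooctane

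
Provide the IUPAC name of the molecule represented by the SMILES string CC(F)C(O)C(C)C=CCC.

The longest chain bearing the –OH group and the multiple bond is 8 carbons long (octane).
The highest-priority functional group is an alcohol (–OH), so the name ends in -ol.
A C=C double bond in the chain gives the infix -ene-.
The numbering direction is chosen so that numbering from this end puts the hydroxyl group at C-3 rather than C-6.
That gives the hydroxyl at C-3; the double bond between C-5 and C-6; a fluoro group at C-2; a methyl group at C-4.
Prefixes are listed alphabetically: fluoro, methyl.
The name is 2-fluoro-4-methyloct-5-en-3-ol.

2-fluoro-4-methyloct-5-en-3-ol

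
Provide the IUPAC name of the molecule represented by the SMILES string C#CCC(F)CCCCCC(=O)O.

7-fluorodec-9-ynoic acid

Counting along the main chain through the –COOH group and the multiple bond gives 10 carbons: the parent is decane.
The principal characteristic group is a carboxylic acid (terminal –COOH), named with the suffix -oic acid.
There is one C≡C triple bond, indicated by the ending -yne.
Choose the numbering such that the carboxylic acid carbon is C-1 by definition.
With this numbering: the triple bond between C-9 and C-10; a fluoro group at C-7.
Assembling the pieces gives 7-fluorodec-9-ynoic acid.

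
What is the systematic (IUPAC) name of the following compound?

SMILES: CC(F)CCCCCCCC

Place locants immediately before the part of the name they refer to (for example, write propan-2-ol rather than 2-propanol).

2-fluorodecane

The parent chain contains 10 carbons (decane).
The numbering direction is chosen so that the substituent locant set {2} is lower than {9} at the first point of difference.
That gives a fluoro group at C-2.
Putting it together: 2-fluorodecane.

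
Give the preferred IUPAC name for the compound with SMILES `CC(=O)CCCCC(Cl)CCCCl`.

7,10-dichlorodecan-2-one

Counting along the main chain through the carbonyl gives 10 carbons: the parent is decane.
The principal characteristic group is a ketone (C=O on an internal carbon), named with the suffix -one.
The numbering direction is chosen so that numbering from this end puts the carbonyl group at C-2 rather than C-9.
That gives the carbonyl at C-2; chloro groups at C-7 and C-10.
The name is 7,10-dichlorodecan-2-one.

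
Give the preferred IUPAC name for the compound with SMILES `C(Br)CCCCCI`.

The longest carbon chain is 6 atoms: the parent is hexane.
Choose the numbering such that the locant sets are identical either way, so the alphabetically earlier bromo substituent takes the lower locant (1 rather than 6).
This places a bromo group at C-1; an iodo group at C-6.
Substituent prefixes are cited in alphabetical order (multiplying prefixes like di-/tri- are ignored for ordering).
Assembling the pieces gives 1-bromo-6-iodohexane.

1-bromo-6-iodohexane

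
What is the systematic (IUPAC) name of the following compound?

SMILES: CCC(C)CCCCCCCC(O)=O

The longest chain bearing the –COOH group is 11 carbons long (undecane).
The principal characteristic group is a carboxylic acid (terminal –COOH), named with the suffix -oic acid.
The numbering direction is chosen so that the carboxylic acid carbon is C-1 by definition.
With this numbering: a methyl group at C-9.
Putting it together: 9-methylundecanoic acid.

9-methylundecanoic acid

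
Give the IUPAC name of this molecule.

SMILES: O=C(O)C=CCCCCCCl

Counting along the main chain through the –COOH group and the multiple bond gives 8 carbons: the parent is octane.
The highest-priority functional group is a carboxylic acid (terminal –COOH), so the name ends in -oic acid.
There is one C=C double bond, indicated by the ending -ene.
Number the chain so that the carboxylic acid carbon is C-1 by definition.
This places the double bond between C-2 and C-3; a chloro group at C-8.
Putting it together: 8-chlorooct-2-enoic acid.

8-chlorooct-2-enoic acid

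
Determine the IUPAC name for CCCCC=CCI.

The longest carbon chain that includes the multiple bond has 7 carbons, so the parent hydride is heptane.
The chain contains a C=C double bond, so the unsaturation ending is -ene.
The numbering direction is chosen so that numbering from this end puts the double bond at C-2 rather than C-5.
With this numbering: the double bond between C-2 and C-3; an iodo group at C-1.
The name is 1-iodohept-2-ene.

1-iodohept-2-ene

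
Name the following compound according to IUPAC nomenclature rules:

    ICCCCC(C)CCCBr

The longest carbon chain is 8 atoms: the parent is octane.
Choose the numbering such that the substituent locant set {1,4,8} is lower than {1,5,8} at the first point of difference.
With this numbering: a bromo group at C-1; an iodo group at C-8; a methyl group at C-4.
Prefixes are listed alphabetically: bromo, iodo, methyl.
Putting it together: 1-bromo-8-iodo-4-methyloctane.

1-bromo-8-iodo-4-methyloctane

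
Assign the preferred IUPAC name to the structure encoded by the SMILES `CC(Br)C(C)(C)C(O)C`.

The longest carbon chain that includes the –OH group has 5 carbons, so the parent hydride is pentane.
The highest-priority functional group is an alcohol (–OH), so the name ends in -ol.
Number the chain so that numbering from this end puts the hydroxyl group at C-2 rather than C-4.
That gives the hydroxyl at C-2; a bromo group at C-4; two methyl groups at C-3.
Prefixes are listed alphabetically: bromo, methyl.
The name is 4-bromo-3,3-dimethylpentan-2-ol.

4-bromo-3,3-dimethylpentan-2-ol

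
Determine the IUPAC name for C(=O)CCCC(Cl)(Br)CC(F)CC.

5-bromo-5-chloro-7-fluorononanal

The longest carbon chain that includes the –CHO group has 9 carbons, so the parent hydride is nonane.
The principal characteristic group is an aldehyde (terminal –CHO), named with the suffix -al.
Choose the numbering such that the aldehyde carbon is C-1 by definition.
This places a bromo group at C-5; a chloro group at C-5; a fluoro group at C-7.
Prefixes are listed alphabetically: bromo, chloro, fluoro.
The name is 5-bromo-5-chloro-7-fluorononanal.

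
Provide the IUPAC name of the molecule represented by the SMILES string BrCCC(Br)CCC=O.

The longest chain bearing the –CHO group is 6 carbons long (hexane).
The principal characteristic group is an aldehyde (terminal –CHO), named with the suffix -al.
Number the chain so that the aldehyde carbon is C-1 by definition.
This places bromo groups at C-4 and C-6.
Putting it together: 4,6-dibromohexanal.

4,6-dibromohexanal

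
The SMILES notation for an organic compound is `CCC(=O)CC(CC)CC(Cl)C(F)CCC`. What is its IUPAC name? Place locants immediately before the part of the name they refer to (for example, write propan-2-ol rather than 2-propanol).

The longest carbon chain that includes the carbonyl has 11 carbons, so the parent hydride is undecane.
The principal characteristic group is a ketone (C=O on an internal carbon), named with the suffix -one.
Choose the numbering such that numbering from this end puts the carbonyl group at C-3 rather than C-9.
That gives the carbonyl at C-3; a chloro group at C-7; an ethyl group at C-5; a fluoro group at C-8.
The substituents are ordered alphabetically, ignoring any di-/tri- multipliers.
The name is 7-chloro-5-ethyl-8-fluoroundecan-3-one.

7-chloro-5-ethyl-8-fluoroundecan-3-one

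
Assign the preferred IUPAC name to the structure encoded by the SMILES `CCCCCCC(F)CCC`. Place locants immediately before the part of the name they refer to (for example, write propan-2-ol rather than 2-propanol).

4-fluorodecane

The longest continuous carbon chain has 10 atoms, so the parent hydride is decane.
Number the chain so that the substituent locant set {4} is lower than {7} at the first point of difference.
This places a fluoro group at C-4.
The name is 4-fluorodecane.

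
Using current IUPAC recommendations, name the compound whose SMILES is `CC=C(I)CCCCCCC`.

3-iododec-2-ene

Counting along the main chain through the multiple bond gives 10 carbons: the parent is decane.
A C=C double bond in the chain gives the infix -ene-.
Choose the numbering such that numbering from this end puts the double bond at C-2 rather than C-8.
With this numbering: the double bond between C-2 and C-3; an iodo group at C-3.
Putting it together: 3-iododec-2-ene.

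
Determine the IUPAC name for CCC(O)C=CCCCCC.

dec-4-en-3-ol

The longest chain bearing the –OH group and the multiple bond is 10 carbons long (decane).
An alcohol (–OH) is the principal characteristic group, giving the suffix -ol.
The chain contains a C=C double bond, so the unsaturation ending is -ene.
The numbering direction is chosen so that numbering from this end puts the hydroxyl group at C-3 rather than C-8.
With this numbering: the hydroxyl at C-3; the double bond between C-4 and C-5.
The name is dec-4-en-3-ol.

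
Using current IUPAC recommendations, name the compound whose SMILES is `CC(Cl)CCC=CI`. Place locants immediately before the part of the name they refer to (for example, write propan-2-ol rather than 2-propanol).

5-chloro-1-iodohex-1-ene

Counting along the main chain through the multiple bond gives 6 carbons: the parent is hexane.
A C=C double bond in the chain gives the infix -ene-.
Choose the numbering such that numbering from this end puts the double bond at C-1 rather than C-5.
That gives the double bond between C-1 and C-2; a chloro group at C-5; an iodo group at C-1.
Substituent prefixes are cited in alphabetical order (multiplying prefixes like di-/tri- are ignored for ordering).
Putting it together: 5-chloro-1-iodohex-1-ene.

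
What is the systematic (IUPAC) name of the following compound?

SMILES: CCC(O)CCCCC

The longest carbon chain that includes the –OH group has 8 carbons, so the parent hydride is octane.
An alcohol (–OH) is the principal characteristic group, giving the suffix -ol.
Choose the numbering such that numbering from this end puts the hydroxyl group at C-3 rather than C-6.
This places the hydroxyl at C-3.
Assembling the pieces gives octan-3-ol.

octan-3-ol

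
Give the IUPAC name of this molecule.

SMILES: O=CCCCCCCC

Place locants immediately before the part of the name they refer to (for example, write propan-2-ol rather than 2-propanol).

octanal

The longest carbon chain that includes the –CHO group has 8 carbons, so the parent hydride is octane.
The principal characteristic group is an aldehyde (terminal –CHO), named with the suffix -al.
Choose the numbering such that the aldehyde carbon is C-1 by definition.
Putting it together: octanal.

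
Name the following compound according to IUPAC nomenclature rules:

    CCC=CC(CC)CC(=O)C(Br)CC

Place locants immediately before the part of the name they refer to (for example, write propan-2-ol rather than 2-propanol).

The longest chain bearing the carbonyl and the multiple bond is 10 carbons long (decane).
The highest-priority functional group is a ketone (C=O on an internal carbon), so the name ends in -one.
There is one C=C double bond, indicated by the ending -ene.
The numbering direction is chosen so that numbering from this end puts the carbonyl group at C-4 rather than C-7.
With this numbering: the carbonyl at C-4; the double bond between C-7 and C-8; a bromo group at C-3; an ethyl group at C-6.
Prefixes are listed alphabetically: bromo, ethyl.
Assembling the pieces gives 3-bromo-6-ethyldec-7-en-4-one.

3-bromo-6-ethyldec-7-en-4-one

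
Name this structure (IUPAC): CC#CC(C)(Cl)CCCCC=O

The longest carbon chain that includes the –CHO group and the multiple bond has 9 carbons, so the parent hydride is nonane.
The highest-priority functional group is an aldehyde (terminal –CHO), so the name ends in -al.
The chain contains a C≡C triple bond, so the unsaturation ending is -yne.
The numbering direction is chosen so that the aldehyde carbon is C-1 by definition.
With this numbering: the triple bond between C-7 and C-8; a chloro group at C-6; a methyl group at C-6.
The substituents are ordered alphabetically, ignoring any di-/tri- multipliers.
Putting it together: 6-chloro-6-methylnon-7-ynal.

6-chloro-6-methylnon-7-ynal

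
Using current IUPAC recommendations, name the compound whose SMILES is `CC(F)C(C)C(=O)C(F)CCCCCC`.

2,5-difluoro-3-methylundecan-4-one

The longest carbon chain that includes the carbonyl has 11 carbons, so the parent hydride is undecane.
A ketone (C=O on an internal carbon) is the principal characteristic group, giving the suffix -one.
Choose the numbering such that numbering from this end puts the carbonyl group at C-4 rather than C-8.
That gives the carbonyl at C-4; fluoro groups at C-2 and C-5; a methyl group at C-3.
The substituents are ordered alphabetically, ignoring any di-/tri- multipliers.
The name is 2,5-difluoro-3-methylundecan-4-one.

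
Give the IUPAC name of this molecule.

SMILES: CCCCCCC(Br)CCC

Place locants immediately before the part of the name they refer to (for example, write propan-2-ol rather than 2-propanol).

The longest continuous carbon chain has 10 atoms, so the parent hydride is decane.
Number the chain so that the substituent locant set {4} is lower than {7} at the first point of difference.
With this numbering: a bromo group at C-4.
The name is 4-bromodecane.

4-bromodecane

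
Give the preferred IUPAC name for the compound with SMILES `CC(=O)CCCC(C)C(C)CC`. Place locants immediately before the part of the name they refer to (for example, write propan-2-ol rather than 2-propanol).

6,7-dimethylnonan-2-one

The longest chain bearing the carbonyl is 9 carbons long (nonane).
The principal characteristic group is a ketone (C=O on an internal carbon), named with the suffix -one.
Number the chain so that numbering from this end puts the carbonyl group at C-2 rather than C-8.
With this numbering: the carbonyl at C-2; methyl groups at C-6 and C-7.
Assembling the pieces gives 6,7-dimethylnonan-2-one.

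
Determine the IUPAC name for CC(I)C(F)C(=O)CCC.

3-fluoro-2-iodoheptan-4-one

Counting along the main chain through the carbonyl gives 7 carbons: the parent is heptane.
The principal characteristic group is a ketone (C=O on an internal carbon), named with the suffix -one.
Choose the numbering such that the substituent locant set {2,3} is lower than {5,6} at the first point of difference.
This places the carbonyl at C-4; a fluoro group at C-3; an iodo group at C-2.
Prefixes are listed alphabetically: fluoro, iodo.
The name is 3-fluoro-2-iodoheptan-4-one.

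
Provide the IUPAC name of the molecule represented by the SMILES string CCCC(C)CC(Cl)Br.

1-bromo-1-chloro-3-methylhexane

The longest carbon chain is 6 atoms: the parent is hexane.
The numbering direction is chosen so that the substituent locant set {1,1,3} is lower than {4,6,6} at the first point of difference.
That gives a bromo group at C-1; a chloro group at C-1; a methyl group at C-3.
Prefixes are listed alphabetically: bromo, chloro, methyl.
Assembling the pieces gives 1-bromo-1-chloro-3-methylhexane.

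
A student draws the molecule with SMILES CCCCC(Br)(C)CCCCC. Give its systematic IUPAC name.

The longest continuous carbon chain has 10 atoms, so the parent hydride is decane.
Number the chain so that the substituent locant set {5,5} is lower than {6,6} at the first point of difference.
That gives a bromo group at C-5; a methyl group at C-5.
The substituents are ordered alphabetically, ignoring any di-/tri- multipliers.
Assembling the pieces gives 5-bromo-5-methyldecane.

5-bromo-5-methyldecane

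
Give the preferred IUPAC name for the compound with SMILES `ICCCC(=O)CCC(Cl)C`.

7-chloro-1-iodooctan-4-one

The longest chain bearing the carbonyl is 8 carbons long (octane).
A ketone (C=O on an internal carbon) is the principal characteristic group, giving the suffix -one.
The numbering direction is chosen so that numbering from this end puts the carbonyl group at C-4 rather than C-5.
With this numbering: the carbonyl at C-4; a chloro group at C-7; an iodo group at C-1.
Substituent prefixes are cited in alphabetical order (multiplying prefixes like di-/tri- are ignored for ordering).
Assembling the pieces gives 7-chloro-1-iodooctan-4-one.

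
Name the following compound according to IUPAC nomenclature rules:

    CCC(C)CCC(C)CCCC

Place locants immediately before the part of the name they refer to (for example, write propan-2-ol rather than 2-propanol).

3,6-dimethyldecane

The longest carbon chain is 10 atoms: the parent is decane.
The numbering direction is chosen so that the substituent locant set {3,6} is lower than {5,8} at the first point of difference.
That gives methyl groups at C-3 and C-6.
Putting it together: 3,6-dimethyldecane.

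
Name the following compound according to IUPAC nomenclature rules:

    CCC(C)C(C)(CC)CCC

The longest continuous carbon chain has 7 atoms, so the parent hydride is heptane.
The numbering direction is chosen so that the substituent locant set {3,4,4} is lower than {4,4,5} at the first point of difference.
This places an ethyl group at C-4; methyl groups at C-3 and C-4.
Substituent prefixes are cited in alphabetical order (multiplying prefixes like di-/tri- are ignored for ordering).
Assembling the pieces gives 4-ethyl-3,4-dimethylheptane.

4-ethyl-3,4-dimethylheptane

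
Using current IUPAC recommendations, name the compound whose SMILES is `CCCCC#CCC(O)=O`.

oct-3-ynoic acid

Counting along the main chain through the –COOH group and the multiple bond gives 8 carbons: the parent is octane.
The highest-priority functional group is a carboxylic acid (terminal –COOH), so the name ends in -oic acid.
There is one C≡C triple bond, indicated by the ending -yne.
Choose the numbering such that the carboxylic acid carbon is C-1 by definition.
That gives the triple bond between C-3 and C-4.
The name is oct-3-ynoic acid.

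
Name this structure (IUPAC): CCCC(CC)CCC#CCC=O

7-ethyldec-3-ynal

The longest carbon chain that includes the –CHO group and the multiple bond has 10 carbons, so the parent hydride is decane.
The highest-priority functional group is an aldehyde (terminal –CHO), so the name ends in -al.
A C≡C triple bond in the chain gives the infix -yne-.
Choose the numbering such that the aldehyde carbon is C-1 by definition.
This places the triple bond between C-3 and C-4; an ethyl group at C-7.
Putting it together: 7-ethyldec-3-ynal.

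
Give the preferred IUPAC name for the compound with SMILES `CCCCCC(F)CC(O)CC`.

5-fluorodecan-3-ol

Counting along the main chain through the –OH group gives 10 carbons: the parent is decane.
The highest-priority functional group is an alcohol (–OH), so the name ends in -ol.
Number the chain so that numbering from this end puts the hydroxyl group at C-3 rather than C-8.
With this numbering: the hydroxyl at C-3; a fluoro group at C-5.
Assembling the pieces gives 5-fluorodecan-3-ol.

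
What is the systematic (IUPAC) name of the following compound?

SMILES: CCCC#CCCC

The longest carbon chain that includes the multiple bond has 8 carbons, so the parent hydride is octane.
There is one C≡C triple bond, indicated by the ending -yne.
The molecule is symmetric, so either numbering direction gives the same locants.
That gives the triple bond between C-4 and C-5.
Putting it together: oct-4-yne.

oct-4-yne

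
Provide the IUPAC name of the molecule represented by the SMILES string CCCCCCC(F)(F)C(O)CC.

4,4-difluorodecan-3-ol

The longest carbon chain that includes the –OH group has 10 carbons, so the parent hydride is decane.
The highest-priority functional group is an alcohol (–OH), so the name ends in -ol.
Number the chain so that numbering from this end puts the hydroxyl group at C-3 rather than C-8.
This places the hydroxyl at C-3; two fluoro groups at C-4.
Assembling the pieces gives 4,4-difluorodecan-3-ol.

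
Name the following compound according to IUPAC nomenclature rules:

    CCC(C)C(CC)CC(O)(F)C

The longest chain bearing the –OH group is 7 carbons long (heptane).
The principal characteristic group is an alcohol (–OH), named with the suffix -ol.
Choose the numbering such that numbering from this end puts the hydroxyl group at C-2 rather than C-6.
With this numbering: the hydroxyl at C-2; an ethyl group at C-4; a fluoro group at C-2; a methyl group at C-5.
Substituent prefixes are cited in alphabetical order (multiplying prefixes like di-/tri- are ignored for ordering).
Assembling the pieces gives 4-ethyl-2-fluoro-5-methylheptan-2-ol.

4-ethyl-2-fluoro-5-methylheptan-2-ol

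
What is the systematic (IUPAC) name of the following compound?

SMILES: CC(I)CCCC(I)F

1-fluoro-1,5-diiodohexane

The longest continuous carbon chain has 6 atoms, so the parent hydride is hexane.
Choose the numbering such that the substituent locant set {1,1,5} is lower than {2,6,6} at the first point of difference.
With this numbering: a fluoro group at C-1; iodo groups at C-1 and C-5.
The substituents are ordered alphabetically, ignoring any di-/tri- multipliers.
Assembling the pieces gives 1-fluoro-1,5-diiodohexane.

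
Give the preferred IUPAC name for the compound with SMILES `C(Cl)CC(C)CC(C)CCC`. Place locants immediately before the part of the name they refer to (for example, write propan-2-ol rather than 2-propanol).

1-chloro-3,5-dimethyloctane

The longest carbon chain is 8 atoms: the parent is octane.
Number the chain so that the substituent locant set {1,3,5} is lower than {4,6,8} at the first point of difference.
That gives a chloro group at C-1; methyl groups at C-3 and C-5.
The substituents are ordered alphabetically, ignoring any di-/tri- multipliers.
The name is 1-chloro-3,5-dimethyloctane.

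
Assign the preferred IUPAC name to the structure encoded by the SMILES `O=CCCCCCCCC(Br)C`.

9-bromodecanal

The longest chain bearing the –CHO group is 10 carbons long (decane).
The principal characteristic group is an aldehyde (terminal –CHO), named with the suffix -al.
Number the chain so that the aldehyde carbon is C-1 by definition.
This places a bromo group at C-9.
The name is 9-bromodecanal.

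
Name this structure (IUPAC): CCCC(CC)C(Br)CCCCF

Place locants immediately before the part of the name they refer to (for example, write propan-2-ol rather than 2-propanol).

5-bromo-6-ethyl-1-fluorononane

The longest carbon chain is 9 atoms: the parent is nonane.
The numbering direction is chosen so that the substituent locant set {1,5,6} is lower than {4,5,9} at the first point of difference.
This places a bromo group at C-5; an ethyl group at C-6; a fluoro group at C-1.
Substituent prefixes are cited in alphabetical order (multiplying prefixes like di-/tri- are ignored for ordering).
Putting it together: 5-bromo-6-ethyl-1-fluorononane.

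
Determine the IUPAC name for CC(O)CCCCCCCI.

9-iodononan-2-ol

The longest chain bearing the –OH group is 9 carbons long (nonane).
An alcohol (–OH) is the principal characteristic group, giving the suffix -ol.
The numbering direction is chosen so that numbering from this end puts the hydroxyl group at C-2 rather than C-8.
This places the hydroxyl at C-2; an iodo group at C-9.
Assembling the pieces gives 9-iodononan-2-ol.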